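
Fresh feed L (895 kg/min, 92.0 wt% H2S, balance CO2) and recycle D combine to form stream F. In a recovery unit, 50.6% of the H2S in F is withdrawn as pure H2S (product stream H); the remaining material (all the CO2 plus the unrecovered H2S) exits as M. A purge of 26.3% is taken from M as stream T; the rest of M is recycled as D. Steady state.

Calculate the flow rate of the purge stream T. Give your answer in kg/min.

CO2 enters only via L and leaves only via the purge: 895×0.080 = 0.263×(CO2 in M), and the recovery unit passes all CO2, so CO2 in F = CO2 in M = 272.24 kg/min.
H2S in F: m_A = 895×0.920 + (1−0.263)·(1−0.506)·m_A, so m_A = 823.4/0.6359 = 1294.8 kg/min.
M = (1−0.506)×1294.8 + 272.24 = 911.88 kg/min.
Purge T = 0.263×911.88 = 239.82 kg/min.

239.8 kg/min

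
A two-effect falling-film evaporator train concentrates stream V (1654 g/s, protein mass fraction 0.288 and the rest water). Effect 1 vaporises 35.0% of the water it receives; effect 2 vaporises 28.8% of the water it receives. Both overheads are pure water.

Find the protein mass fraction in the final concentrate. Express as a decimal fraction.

0.466

water in feed = 1654×0.712 = 1177.6 g/s.
After stage 1: water left = (1−0.350)×1177.6 = 765.47; stream total = 1241.8 g/s.
After stage 2: water left = (1−0.288)×765.47 = 545.02; final concentrate = 1021.4 g/s.
protein fraction = 476.35/1021.4 = 0.466.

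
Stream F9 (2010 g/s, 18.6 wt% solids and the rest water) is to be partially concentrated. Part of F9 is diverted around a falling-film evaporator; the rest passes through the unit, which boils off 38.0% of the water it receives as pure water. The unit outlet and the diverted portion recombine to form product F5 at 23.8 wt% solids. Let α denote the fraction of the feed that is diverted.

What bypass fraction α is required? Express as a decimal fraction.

0.294

All 2010×0.186 = 373.86 g/s of solids reaches F5, so F5 = 373.86/0.238 = 1570.8 g/s and vapour = 439.16 g/s.
The evaporator receives (1−α)·2010 of feed at 0.814 water and removes 0.380 of that water:
0.380×0.814×(1−α)×2010 = 439.16
(1−α) = 439.16/621.73 = 0.7063;  α = 0.2937.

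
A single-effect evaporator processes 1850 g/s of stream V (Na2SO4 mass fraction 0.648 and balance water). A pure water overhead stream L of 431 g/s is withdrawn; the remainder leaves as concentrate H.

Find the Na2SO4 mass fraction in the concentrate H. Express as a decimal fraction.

0.845

Na2SO4 is not removed: 1850×0.648 = 1198.8 g/s of Na2SO4 enters H.
Concentrate = 1850 − 431 = 1419 g/s.
Mass fraction = 1198.8/1419 = 0.845.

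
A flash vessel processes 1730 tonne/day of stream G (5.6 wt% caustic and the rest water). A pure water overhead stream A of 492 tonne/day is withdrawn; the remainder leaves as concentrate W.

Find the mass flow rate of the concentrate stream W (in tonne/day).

1238 tonne/day

Concentrate = 1730 − 492 = 1238 tonne/day.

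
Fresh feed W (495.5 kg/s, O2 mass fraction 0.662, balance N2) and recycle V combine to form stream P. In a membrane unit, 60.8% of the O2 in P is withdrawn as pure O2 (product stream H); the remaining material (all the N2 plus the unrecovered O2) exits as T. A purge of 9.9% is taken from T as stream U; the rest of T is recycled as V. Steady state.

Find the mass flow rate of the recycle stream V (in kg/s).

1703 kg/s

N2 enters only via W and leaves only via the purge: 495.5×0.338 = 0.099×(N2 in T), and the membrane unit passes all N2, so N2 in P = N2 in T = 1691.7 kg/s.
O2 in P: m_A = 495.5×0.662 + (1−0.099)·(1−0.608)·m_A, so m_A = 328.02/0.6468 = 507.14 kg/s.
T = (1−0.608)×507.14 + 1691.7 = 1890.5 kg/s.
Recycle V = (1−0.099)×1890.5 = 1703.3 kg/s.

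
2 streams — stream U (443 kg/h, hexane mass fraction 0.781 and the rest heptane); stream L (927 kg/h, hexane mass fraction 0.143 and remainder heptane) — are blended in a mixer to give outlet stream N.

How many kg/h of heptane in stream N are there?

891.5 kg/h

heptane out = heptane in = 443×0.219 + 927×0.857 = 891.46 kg/h.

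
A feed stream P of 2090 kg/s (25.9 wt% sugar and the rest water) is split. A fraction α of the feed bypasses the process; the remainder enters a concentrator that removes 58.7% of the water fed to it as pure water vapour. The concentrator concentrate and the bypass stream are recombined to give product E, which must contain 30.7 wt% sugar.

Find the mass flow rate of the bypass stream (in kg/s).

1339 kg/s

All 2090×0.259 = 541.31 kg/s of sugar reaches E, so E = 541.31/0.307 = 1763.2 kg/s and vapour = 326.78 kg/s.
The evaporator receives (1−α)·2090 of feed at 0.741 water and removes 0.587 of that water:
0.587×0.741×(1−α)×2090 = 326.78
(1−α) = 326.78/909.08 = 0.3595;  α = 0.6405.
Bypass flow = 0.6405×2090 = 1338.7 kg/s.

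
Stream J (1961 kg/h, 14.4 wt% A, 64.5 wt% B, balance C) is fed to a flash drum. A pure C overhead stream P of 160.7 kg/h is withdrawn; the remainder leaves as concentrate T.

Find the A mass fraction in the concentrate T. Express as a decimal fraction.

0.1569

A is not removed: 1961×0.144 = 282.38 kg/h of A enters T.
Concentrate = 1961 − 160.7 = 1800.3 kg/h.
Mass fraction = 282.38/1800.3 = 0.1569.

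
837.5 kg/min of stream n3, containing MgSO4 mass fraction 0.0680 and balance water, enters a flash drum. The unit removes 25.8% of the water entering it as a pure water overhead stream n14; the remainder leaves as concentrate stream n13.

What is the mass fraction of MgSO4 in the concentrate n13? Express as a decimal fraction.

MgSO4 is not removed: 837.5×0.068 = 56.95 kg/min of MgSO4 enters n13.
water entering = 837.5×0.932 = 780.55 kg/min; overhead removed = 0.258×780.55 = 201.38 kg/min.
Concentrate = 837.5 − 201.38 = 636.12 kg/min.
Mass fraction = 56.95/636.12 = 0.0895.

0.0895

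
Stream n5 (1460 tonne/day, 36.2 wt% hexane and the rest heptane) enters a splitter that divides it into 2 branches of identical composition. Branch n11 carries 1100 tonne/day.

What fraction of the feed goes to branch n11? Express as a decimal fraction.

Fraction to n11 = 1100/1460 = 0.7534.

0.753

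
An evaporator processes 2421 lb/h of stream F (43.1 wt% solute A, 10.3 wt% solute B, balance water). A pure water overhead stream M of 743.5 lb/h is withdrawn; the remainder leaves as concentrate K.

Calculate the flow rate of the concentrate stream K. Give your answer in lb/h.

Concentrate = 2421 − 743.5 = 1677.5 lb/h.

1678 lb/h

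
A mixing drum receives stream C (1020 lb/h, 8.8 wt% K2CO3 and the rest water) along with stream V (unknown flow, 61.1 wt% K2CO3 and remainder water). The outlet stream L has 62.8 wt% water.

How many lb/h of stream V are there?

1212 lb/h

Let V be the unknown flow. Total out = 1020 + V.
water balance: 930.24 + 0.389·V = 0.628·(1020 + V)
(0.389 − 0.628)·V = 0.628×1020 − 930.24 = -289.68
V = -289.68 / -0.239 = 1212.1 lb/h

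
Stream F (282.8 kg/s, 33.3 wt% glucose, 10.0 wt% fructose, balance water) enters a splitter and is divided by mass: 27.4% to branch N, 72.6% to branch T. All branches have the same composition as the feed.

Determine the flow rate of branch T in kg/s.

205.3 kg/s

Branch T flow = 0.726×282.8 = 205.31 kg/s.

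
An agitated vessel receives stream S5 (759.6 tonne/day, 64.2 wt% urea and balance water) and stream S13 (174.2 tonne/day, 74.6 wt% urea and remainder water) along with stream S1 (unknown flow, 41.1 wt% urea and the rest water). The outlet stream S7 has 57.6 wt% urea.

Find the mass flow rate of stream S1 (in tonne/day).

Let S1 be the unknown flow. Total out = 933.8 + S1.
urea balance: 617.62 + 0.411·S1 = 0.576·(933.8 + S1)
(0.411 − 0.576)·S1 = 0.576×933.8 − 617.62 = -79.748
S1 = -79.748 / -0.165 = 483.32 tonne/day

483.3 tonne/day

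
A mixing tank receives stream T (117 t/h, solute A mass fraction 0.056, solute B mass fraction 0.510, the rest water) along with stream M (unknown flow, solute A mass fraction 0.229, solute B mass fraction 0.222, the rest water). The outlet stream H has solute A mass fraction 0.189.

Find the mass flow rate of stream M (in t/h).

Let M be the unknown flow. Total out = 117 + M.
solute A balance: 6.552 + 0.229·M = 0.189·(117 + M)
(0.229 − 0.189)·M = 0.189×117 − 6.552 = 15.561
M = 15.561 / 0.040 = 389.02 t/h

389 t/h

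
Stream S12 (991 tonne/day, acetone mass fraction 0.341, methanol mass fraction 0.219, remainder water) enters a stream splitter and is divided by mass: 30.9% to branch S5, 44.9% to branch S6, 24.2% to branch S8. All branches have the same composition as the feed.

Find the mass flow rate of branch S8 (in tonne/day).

Branch S8 flow = 0.242×991 = 239.82 tonne/day.

239.8 tonne/day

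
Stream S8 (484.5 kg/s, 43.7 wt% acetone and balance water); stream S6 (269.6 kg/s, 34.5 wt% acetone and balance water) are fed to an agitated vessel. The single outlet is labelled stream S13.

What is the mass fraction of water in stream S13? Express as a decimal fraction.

Total flow out = 484.5 + 269.6 = 754.1 kg/s.
water in = 484.5×0.563 + 269.6×0.655 = 449.36 kg/s.
water mass fraction in S13 = 449.36/754.1 = 0.5959.

0.5959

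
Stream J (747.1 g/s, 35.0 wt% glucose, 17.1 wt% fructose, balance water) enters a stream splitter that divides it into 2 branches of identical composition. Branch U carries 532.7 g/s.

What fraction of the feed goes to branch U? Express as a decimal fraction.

0.713

Fraction to U = 532.7/747.1 = 0.7130.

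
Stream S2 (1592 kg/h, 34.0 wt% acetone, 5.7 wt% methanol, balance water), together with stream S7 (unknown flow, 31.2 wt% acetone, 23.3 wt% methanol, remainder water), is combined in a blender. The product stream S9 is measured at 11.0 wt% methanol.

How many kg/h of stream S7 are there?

686 kg/h

Let S7 be the unknown flow. Total out = 1592 + S7.
methanol balance: 90.744 + 0.233·S7 = 0.110·(1592 + S7)
(0.233 − 0.110)·S7 = 0.110×1592 − 90.744 = 84.376
S7 = 84.376 / 0.123 = 685.98 kg/h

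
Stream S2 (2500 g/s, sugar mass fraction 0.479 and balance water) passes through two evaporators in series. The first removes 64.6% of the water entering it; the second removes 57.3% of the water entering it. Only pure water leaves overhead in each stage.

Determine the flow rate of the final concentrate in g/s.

1394 g/s

water in feed = 2500×0.521 = 1302.5 g/s.
After stage 1: water left = (1−0.646)×1302.5 = 461.08; stream total = 1658.6 g/s.
After stage 2: water left = (1−0.573)×461.08 = 196.88; final concentrate = 1394.4 g/s.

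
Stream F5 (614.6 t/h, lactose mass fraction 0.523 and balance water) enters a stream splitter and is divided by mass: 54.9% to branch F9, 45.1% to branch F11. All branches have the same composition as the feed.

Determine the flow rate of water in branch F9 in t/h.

160.9 t/h

Branch F9 total = 0.549×614.6 = 337.42 t/h.
water in F9 = 0.477×337.42 = 160.95 t/h.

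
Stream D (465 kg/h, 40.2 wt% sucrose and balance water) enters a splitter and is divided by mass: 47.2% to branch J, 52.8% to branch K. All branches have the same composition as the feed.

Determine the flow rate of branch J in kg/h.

Branch J flow = 0.472×465 = 219.48 kg/h.

219.5 kg/h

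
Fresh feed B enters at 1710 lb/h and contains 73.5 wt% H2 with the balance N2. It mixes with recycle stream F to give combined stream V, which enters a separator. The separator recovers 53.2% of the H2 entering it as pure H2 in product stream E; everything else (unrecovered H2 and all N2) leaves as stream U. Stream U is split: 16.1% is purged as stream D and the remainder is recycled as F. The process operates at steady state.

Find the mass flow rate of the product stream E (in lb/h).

H2 in V: m_A = 1710×0.735 + (1−0.161)·(1−0.532)·m_A, so m_A = 1256.8/0.6073 = 2069.4 lb/h.
Product E = 0.532×2069.4 = 1100.9 lb/h.

1101 lb/h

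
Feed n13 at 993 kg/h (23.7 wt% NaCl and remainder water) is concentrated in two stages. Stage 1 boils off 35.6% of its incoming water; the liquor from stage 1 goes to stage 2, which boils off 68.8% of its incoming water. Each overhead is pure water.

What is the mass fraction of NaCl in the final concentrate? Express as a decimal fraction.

water in feed = 993×0.763 = 757.66 kg/h.
After stage 1: water left = (1−0.356)×757.66 = 487.93; stream total = 723.27 kg/h.
After stage 2: water left = (1−0.688)×487.93 = 152.23; final concentrate = 387.58 kg/h.
NaCl fraction = 235.34/387.58 = 0.607.

0.607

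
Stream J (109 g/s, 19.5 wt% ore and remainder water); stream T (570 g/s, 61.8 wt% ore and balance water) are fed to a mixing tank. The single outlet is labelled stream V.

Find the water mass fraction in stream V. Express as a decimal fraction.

0.450

Total flow out = 109 + 570 = 679 g/s.
water in = 109×0.805 + 570×0.382 = 305.49 g/s.
water mass fraction in V = 305.49/679 = 0.450.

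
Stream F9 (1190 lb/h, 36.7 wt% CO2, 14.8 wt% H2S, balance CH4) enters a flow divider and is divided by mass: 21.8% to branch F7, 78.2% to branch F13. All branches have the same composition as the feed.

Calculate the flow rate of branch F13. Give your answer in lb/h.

Branch F13 flow = 0.782×1190 = 930.58 lb/h.

930.6 lb/h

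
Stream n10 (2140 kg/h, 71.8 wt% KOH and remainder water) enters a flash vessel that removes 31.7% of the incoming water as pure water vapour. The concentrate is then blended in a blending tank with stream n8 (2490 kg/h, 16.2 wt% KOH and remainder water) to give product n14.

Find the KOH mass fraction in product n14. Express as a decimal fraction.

0.4370

Vapour removed = 0.317×0.282×2140 = 191.3 kg/h; concentrate = 1948.7 kg/h.
KOH reaching the mixer = 1536.5 (from concentrate) + 2490×0.162 = 1939.9 kg/h.
Product flow = 1948.7 + 2490 = 4438.7 kg/h; KOH fraction = 0.4370.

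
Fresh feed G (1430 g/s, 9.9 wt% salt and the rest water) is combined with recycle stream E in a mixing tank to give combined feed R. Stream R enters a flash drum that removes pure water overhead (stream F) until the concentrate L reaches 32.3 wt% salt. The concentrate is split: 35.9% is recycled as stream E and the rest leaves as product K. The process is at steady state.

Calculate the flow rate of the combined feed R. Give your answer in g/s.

1675 g/s

Overall salt balance (none leaves overhead): salt in fresh feed = salt in product, i.e. 1430×0.099 = (1−0.359)·L·0.323.
L = 141.57/(0.323×0.641) = 683.77 g/s.
Recycle E = 0.359×683.77 = 245.47 g/s.
Combined feed R = 1430 + 245.47 = 1675.5 g/s.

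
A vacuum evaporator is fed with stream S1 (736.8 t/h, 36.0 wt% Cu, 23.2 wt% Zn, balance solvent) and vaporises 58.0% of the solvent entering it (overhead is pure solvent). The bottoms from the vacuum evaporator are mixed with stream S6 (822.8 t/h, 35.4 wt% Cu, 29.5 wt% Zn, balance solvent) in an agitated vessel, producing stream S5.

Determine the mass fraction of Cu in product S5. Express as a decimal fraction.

Vapour removed = 0.580×0.408×736.8 = 174.36 t/h; concentrate = 562.44 t/h.
Cu reaching the mixer = 265.25 (from concentrate) + 822.8×0.354 = 556.52 t/h.
Product flow = 562.44 + 822.8 = 1385.2 t/h; Cu fraction = 0.402.

0.402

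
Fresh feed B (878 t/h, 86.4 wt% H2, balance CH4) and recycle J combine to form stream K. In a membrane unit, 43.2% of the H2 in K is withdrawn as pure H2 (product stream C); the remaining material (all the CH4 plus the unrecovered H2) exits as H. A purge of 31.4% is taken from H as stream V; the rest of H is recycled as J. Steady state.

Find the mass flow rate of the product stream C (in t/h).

536.9 t/h

H2 in K: m_A = 878×0.864 + (1−0.314)·(1−0.432)·m_A, so m_A = 758.59/0.6104 = 1242.9 t/h.
Product C = 0.432×1242.9 = 536.92 t/h.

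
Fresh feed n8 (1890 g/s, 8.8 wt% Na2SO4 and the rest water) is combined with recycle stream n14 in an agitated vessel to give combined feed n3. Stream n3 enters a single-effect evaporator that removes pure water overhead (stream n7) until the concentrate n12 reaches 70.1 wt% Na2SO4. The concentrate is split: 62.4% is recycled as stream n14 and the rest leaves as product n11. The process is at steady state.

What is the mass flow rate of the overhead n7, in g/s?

1653 g/s

Overall Na2SO4 balance (none leaves overhead): Na2SO4 in fresh feed = Na2SO4 in product, i.e. 1890×0.088 = (1−0.624)·n12·0.701.
n12 = 166.32/(0.701×0.376) = 631.01 g/s.
Recycle n14 = 0.624×631.01 = 393.75 g/s.
Combined feed n3 = 1890 + 393.75 = 2283.8 g/s.
Overhead n7 = n3 − n12 = 2283.8 − 631.01 = 1652.7 g/s.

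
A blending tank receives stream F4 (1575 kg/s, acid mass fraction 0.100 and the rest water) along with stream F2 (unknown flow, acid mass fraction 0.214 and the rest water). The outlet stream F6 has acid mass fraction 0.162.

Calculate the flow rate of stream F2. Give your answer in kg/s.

1878 kg/s

Let F2 be the unknown flow. Total out = 1575 + F2.
acid balance: 157.5 + 0.214·F2 = 0.162·(1575 + F2)
(0.214 − 0.162)·F2 = 0.162×1575 − 157.5 = 97.65
F2 = 97.65 / 0.052 = 1877.9 kg/s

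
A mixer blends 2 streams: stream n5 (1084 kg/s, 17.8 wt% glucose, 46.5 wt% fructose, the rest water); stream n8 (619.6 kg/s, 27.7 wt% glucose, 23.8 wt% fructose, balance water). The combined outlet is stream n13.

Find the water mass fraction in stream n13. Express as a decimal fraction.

Total flow out = 1084 + 619.6 = 1703.6 kg/s.
water in = 1084×0.357 + 619.6×0.485 = 687.49 kg/s.
water mass fraction in n13 = 687.49/1703.6 = 0.404.

0.404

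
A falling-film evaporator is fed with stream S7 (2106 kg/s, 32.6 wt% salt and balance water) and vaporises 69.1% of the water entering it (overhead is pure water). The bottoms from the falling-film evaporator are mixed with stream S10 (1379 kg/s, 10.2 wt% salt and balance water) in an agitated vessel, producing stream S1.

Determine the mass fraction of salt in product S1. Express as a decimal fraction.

Vapour removed = 0.691×0.674×2106 = 980.84 kg/s; concentrate = 1125.2 kg/s.
salt reaching the mixer = 686.56 (from concentrate) + 1379×0.102 = 827.21 kg/s.
Product flow = 1125.2 + 1379 = 2504.2 kg/s; salt fraction = 0.3303.

0.3303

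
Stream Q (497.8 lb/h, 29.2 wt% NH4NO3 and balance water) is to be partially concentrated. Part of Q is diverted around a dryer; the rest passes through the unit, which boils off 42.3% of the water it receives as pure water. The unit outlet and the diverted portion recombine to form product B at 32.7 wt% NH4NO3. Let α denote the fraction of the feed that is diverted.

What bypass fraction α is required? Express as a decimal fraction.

All 497.8×0.292 = 145.36 lb/h of NH4NO3 reaches B, so B = 145.36/0.327 = 444.52 lb/h and vapour = 53.281 lb/h.
The evaporator receives (1−α)·497.8 of feed at 0.708 water and removes 0.423 of that water:
0.423×0.708×(1−α)×497.8 = 53.281
(1−α) = 53.281/149.08 = 0.3574;  α = 0.6426.

0.643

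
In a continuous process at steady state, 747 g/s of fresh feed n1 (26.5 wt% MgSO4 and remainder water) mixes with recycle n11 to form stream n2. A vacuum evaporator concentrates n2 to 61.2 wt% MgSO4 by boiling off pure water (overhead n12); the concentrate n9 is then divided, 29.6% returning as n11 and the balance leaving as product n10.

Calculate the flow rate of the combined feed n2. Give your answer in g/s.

883 g/s

Overall MgSO4 balance (none leaves overhead): MgSO4 in fresh feed = MgSO4 in product, i.e. 747×0.265 = (1−0.296)·n9·0.612.
n9 = 197.96/(0.612×0.704) = 459.45 g/s.
Recycle n11 = 0.296×459.45 = 136 g/s.
Combined feed n2 = 747 + 136 = 883 g/s.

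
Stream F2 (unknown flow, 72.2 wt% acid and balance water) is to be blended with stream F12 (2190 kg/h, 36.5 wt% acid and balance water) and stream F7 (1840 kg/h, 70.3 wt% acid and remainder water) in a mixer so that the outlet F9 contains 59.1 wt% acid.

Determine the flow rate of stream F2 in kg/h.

2205 kg/h

Let F2 be the unknown flow. Total out = 4030 + F2.
acid balance: 2092.9 + 0.722·F2 = 0.591·(4030 + F2)
(0.722 − 0.591)·F2 = 0.591×4030 − 2092.9 = 288.86
F2 = 288.86 / 0.131 = 2205 kg/h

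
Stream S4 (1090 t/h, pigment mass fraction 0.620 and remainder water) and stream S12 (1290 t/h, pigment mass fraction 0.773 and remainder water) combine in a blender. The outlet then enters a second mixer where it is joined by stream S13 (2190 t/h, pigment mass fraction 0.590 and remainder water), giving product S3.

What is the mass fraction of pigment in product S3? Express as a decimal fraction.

Overall, product flow = 4570 t/h.
pigment in = 1090×0.620 + 1290×0.773 + 2190×0.590 = 2965.1 t/h.
pigment fraction in S3 = 0.649.

0.649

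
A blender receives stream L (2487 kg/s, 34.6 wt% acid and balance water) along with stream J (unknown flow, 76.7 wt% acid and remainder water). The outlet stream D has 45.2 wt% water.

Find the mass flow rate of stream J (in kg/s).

2294 kg/s

Let J be the unknown flow. Total out = 2487 + J.
water balance: 1626.5 + 0.233·J = 0.452·(2487 + J)
(0.233 − 0.452)·J = 0.452×2487 − 1626.5 = -502.37
J = -502.37 / -0.219 = 2293.9 kg/s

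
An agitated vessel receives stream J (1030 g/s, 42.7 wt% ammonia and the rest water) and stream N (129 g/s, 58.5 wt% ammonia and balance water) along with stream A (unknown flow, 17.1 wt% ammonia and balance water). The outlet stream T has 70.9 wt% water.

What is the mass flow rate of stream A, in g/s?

Let A be the unknown flow. Total out = 1159 + A.
water balance: 643.72 + 0.829·A = 0.709·(1159 + A)
(0.829 − 0.709)·A = 0.709×1159 − 643.72 = 178.01
A = 178.01 / 0.120 = 1483.4 g/s

1483 g/s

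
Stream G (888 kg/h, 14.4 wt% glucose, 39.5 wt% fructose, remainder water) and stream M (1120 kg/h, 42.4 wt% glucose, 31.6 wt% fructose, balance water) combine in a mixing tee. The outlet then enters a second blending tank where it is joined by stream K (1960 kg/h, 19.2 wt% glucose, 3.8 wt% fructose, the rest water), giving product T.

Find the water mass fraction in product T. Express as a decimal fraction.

0.557

Overall, product flow = 3968 kg/h.
water in = 888×0.461 + 1120×0.260 + 1960×0.770 = 2209.8 kg/h.
water fraction in T = 0.557.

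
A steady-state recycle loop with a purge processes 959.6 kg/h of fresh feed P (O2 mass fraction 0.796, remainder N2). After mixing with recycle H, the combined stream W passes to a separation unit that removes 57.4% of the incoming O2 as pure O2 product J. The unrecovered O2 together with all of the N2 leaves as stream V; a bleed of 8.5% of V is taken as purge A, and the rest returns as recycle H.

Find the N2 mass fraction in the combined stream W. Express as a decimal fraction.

N2 enters only via P and leaves only via the purge: 959.6×0.204 = 0.085×(N2 in V), and the separation unit passes all N2, so N2 in W = N2 in V = 2303 kg/h.
O2 in W: m_A = 959.6×0.796 + (1−0.085)·(1−0.574)·m_A, so m_A = 763.84/0.6102 = 1251.8 kg/h.
W = 1251.8 + 2303 = 3554.8 kg/h.
N2 fraction in W = 2303/3554.8 = 0.648.

0.648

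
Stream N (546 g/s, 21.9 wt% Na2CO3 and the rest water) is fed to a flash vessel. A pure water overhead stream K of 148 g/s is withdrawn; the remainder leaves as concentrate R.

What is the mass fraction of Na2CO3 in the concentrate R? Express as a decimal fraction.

Na2CO3 is not removed: 546×0.219 = 119.57 g/s of Na2CO3 enters R.
Concentrate = 546 − 148 = 398 g/s.
Mass fraction = 119.57/398 = 0.3004.

0.3004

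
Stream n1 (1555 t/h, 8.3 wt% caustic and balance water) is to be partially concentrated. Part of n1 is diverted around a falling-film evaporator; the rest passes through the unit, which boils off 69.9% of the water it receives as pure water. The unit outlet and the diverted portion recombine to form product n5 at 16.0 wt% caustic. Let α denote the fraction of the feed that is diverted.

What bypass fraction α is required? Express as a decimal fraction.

0.249

All 1555×0.083 = 129.06 t/h of caustic reaches n5, so n5 = 129.06/0.160 = 806.66 t/h and vapour = 748.34 t/h.
The evaporator receives (1−α)·1555 of feed at 0.917 water and removes 0.699 of that water:
0.699×0.917×(1−α)×1555 = 748.34
(1−α) = 748.34/996.73 = 0.7508;  α = 0.2492.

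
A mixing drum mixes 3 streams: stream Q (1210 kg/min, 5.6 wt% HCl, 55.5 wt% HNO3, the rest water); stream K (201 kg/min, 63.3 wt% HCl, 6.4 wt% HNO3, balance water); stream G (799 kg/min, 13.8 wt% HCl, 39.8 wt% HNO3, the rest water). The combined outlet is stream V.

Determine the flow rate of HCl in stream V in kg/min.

HCl out = HCl in = 1210×0.056 + 201×0.633 + 799×0.138 = 305.25 kg/min.

305.3 kg/min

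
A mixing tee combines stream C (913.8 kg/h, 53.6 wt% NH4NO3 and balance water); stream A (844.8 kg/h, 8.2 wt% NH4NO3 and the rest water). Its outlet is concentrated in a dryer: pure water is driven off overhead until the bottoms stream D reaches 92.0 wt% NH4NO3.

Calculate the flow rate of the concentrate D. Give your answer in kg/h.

607.7 kg/h

NH4NO3 entering = 913.8×0.536 + 844.8×0.082 = 559.07 kg/h.
All NH4NO3 reports to D, so D = 559.07/0.920 = 607.69 kg/h.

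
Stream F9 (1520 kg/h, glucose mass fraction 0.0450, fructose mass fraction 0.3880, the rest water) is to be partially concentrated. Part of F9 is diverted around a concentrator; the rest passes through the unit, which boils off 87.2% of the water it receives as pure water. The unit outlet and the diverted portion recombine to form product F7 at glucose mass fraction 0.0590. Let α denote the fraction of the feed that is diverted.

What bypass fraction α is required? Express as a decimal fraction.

All 1520×0.045 = 68.4 kg/h of glucose reaches F7, so F7 = 68.4/0.059 = 1159.3 kg/h and vapour = 360.68 kg/h.
The evaporator receives (1−α)·1520 of feed at 0.567 water and removes 0.872 of that water:
0.872×0.567×(1−α)×1520 = 360.68
(1−α) = 360.68/751.52 = 0.4799;  α = 0.5201.

0.520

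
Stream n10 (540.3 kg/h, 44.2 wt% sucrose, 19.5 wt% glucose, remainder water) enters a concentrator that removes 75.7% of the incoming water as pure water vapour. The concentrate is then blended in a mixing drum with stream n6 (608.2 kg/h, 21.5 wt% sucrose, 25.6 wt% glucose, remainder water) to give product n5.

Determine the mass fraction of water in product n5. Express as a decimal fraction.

Vapour removed = 0.757×0.363×540.3 = 148.47 kg/h; concentrate = 391.83 kg/h.
water reaching the mixer = 47.659 (from concentrate) + 608.2×0.529 = 369.4 kg/h.
Product flow = 391.83 + 608.2 = 1000 kg/h; water fraction = 0.369.

0.369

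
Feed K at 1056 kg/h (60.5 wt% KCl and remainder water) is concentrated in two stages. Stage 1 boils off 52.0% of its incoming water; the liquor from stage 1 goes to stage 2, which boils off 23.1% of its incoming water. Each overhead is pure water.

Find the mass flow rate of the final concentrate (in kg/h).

792.8 kg/h

water in feed = 1056×0.395 = 417.12 kg/h.
After stage 1: water left = (1−0.520)×417.12 = 200.22; stream total = 839.1 kg/h.
After stage 2: water left = (1−0.231)×200.22 = 153.97; final concentrate = 792.85 kg/h.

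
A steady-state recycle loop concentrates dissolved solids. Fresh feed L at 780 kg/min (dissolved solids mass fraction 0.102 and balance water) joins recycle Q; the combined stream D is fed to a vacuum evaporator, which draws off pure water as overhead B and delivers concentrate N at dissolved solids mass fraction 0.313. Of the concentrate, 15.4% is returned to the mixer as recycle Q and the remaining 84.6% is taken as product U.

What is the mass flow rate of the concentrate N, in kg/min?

Overall dissolved solids balance (none leaves overhead): dissolved solids in fresh feed = dissolved solids in product, i.e. 780×0.102 = (1−0.154)·N·0.313.
N = 79.56/(0.313×0.846) = 300.46 kg/min.

300.5 kg/min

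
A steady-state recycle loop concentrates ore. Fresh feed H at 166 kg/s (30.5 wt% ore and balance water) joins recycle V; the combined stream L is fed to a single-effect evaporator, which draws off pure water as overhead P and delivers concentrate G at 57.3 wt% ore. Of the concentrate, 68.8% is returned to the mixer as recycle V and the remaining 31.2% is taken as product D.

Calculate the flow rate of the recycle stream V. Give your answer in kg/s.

Overall ore balance (none leaves overhead): ore in fresh feed = ore in product, i.e. 166×0.305 = (1−0.688)·G·0.573.
G = 50.63/(0.573×0.312) = 283.2 kg/s.
Recycle V = 0.688×283.2 = 194.84 kg/s.

194.8 kg/s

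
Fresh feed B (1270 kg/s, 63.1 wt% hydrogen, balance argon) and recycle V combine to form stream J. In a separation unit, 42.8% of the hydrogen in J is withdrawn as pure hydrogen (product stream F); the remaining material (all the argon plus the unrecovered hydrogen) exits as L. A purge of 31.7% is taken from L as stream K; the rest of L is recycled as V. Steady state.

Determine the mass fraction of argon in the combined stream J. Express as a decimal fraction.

argon enters only via B and leaves only via the purge: 1270×0.369 = 0.317×(argon in L), and the separation unit passes all argon, so argon in J = argon in L = 1478.3 kg/s.
hydrogen in J: m_A = 1270×0.631 + (1−0.317)·(1−0.428)·m_A, so m_A = 801.37/0.6093 = 1315.2 kg/s.
J = 1315.2 + 1478.3 = 2793.5 kg/s.
argon fraction in J = 1478.3/2793.5 = 0.529.

0.529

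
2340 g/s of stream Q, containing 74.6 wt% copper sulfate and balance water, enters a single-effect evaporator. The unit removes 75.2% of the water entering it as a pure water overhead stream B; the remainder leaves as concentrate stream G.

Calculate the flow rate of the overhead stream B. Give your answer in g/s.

447 g/s

water entering = 2340×0.254 = 594.36 g/s; overhead removed = 0.752×594.36 = 446.96 g/s.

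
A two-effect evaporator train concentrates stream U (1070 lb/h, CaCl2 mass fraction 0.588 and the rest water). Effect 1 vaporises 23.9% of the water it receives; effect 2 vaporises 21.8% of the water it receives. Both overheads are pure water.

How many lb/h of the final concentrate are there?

water in feed = 1070×0.412 = 440.84 lb/h.
After stage 1: water left = (1−0.239)×440.84 = 335.48; stream total = 964.64 lb/h.
After stage 2: water left = (1−0.218)×335.48 = 262.34; final concentrate = 891.5 lb/h.

891.5 lb/h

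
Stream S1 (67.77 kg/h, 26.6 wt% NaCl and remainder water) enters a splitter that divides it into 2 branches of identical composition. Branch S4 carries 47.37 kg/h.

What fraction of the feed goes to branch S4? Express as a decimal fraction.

0.699

Fraction to S4 = 47.37/67.77 = 0.6990.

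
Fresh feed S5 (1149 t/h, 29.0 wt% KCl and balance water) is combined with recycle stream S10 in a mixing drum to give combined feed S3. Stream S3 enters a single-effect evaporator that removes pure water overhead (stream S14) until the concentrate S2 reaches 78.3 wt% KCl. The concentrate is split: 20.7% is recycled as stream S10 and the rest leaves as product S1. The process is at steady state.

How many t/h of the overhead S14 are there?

Overall KCl balance (none leaves overhead): KCl in fresh feed = KCl in product, i.e. 1149×0.290 = (1−0.207)·S2·0.783.
S2 = 333.21/(0.783×0.793) = 536.64 t/h.
Recycle S10 = 0.207×536.64 = 111.08 t/h.
Combined feed S3 = 1149 + 111.08 = 1260.1 t/h.
Overhead S14 = S3 − S2 = 1260.1 − 536.64 = 723.44 t/h.

723.4 t/h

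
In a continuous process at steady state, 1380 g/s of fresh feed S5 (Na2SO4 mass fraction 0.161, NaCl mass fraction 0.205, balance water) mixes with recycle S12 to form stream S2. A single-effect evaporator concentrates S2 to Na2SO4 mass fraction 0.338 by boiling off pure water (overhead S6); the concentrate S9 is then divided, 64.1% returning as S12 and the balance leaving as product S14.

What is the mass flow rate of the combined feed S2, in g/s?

2554 g/s

Overall Na2SO4 balance (none leaves overhead): Na2SO4 in fresh feed = Na2SO4 in product, i.e. 1380×0.161 = (1−0.641)·S9·0.338.
S9 = 222.18/(0.338×0.359) = 1831 g/s.
Recycle S12 = 0.641×1831 = 1173.7 g/s.
Combined feed S2 = 1380 + 1173.7 = 2553.7 g/s.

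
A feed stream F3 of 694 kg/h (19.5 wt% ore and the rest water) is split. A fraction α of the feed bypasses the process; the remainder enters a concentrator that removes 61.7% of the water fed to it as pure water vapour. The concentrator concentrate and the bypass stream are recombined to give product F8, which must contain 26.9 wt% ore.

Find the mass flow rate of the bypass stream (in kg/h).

309.6 kg/h

All 694×0.195 = 135.33 kg/h of ore reaches F8, so F8 = 135.33/0.269 = 503.09 kg/h and vapour = 190.91 kg/h.
The evaporator receives (1−α)·694 of feed at 0.805 water and removes 0.617 of that water:
0.617×0.805×(1−α)×694 = 190.91
(1−α) = 190.91/344.7 = 0.5539;  α = 0.4461.
Bypass flow = 0.4461×694 = 309.62 kg/h.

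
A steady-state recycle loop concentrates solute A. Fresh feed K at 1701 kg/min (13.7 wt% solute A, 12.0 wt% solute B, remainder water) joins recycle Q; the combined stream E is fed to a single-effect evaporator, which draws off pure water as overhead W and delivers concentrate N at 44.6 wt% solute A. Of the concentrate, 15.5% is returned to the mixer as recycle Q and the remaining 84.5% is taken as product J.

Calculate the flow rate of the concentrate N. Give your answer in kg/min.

618.3 kg/min

Overall solute A balance (none leaves overhead): solute A in fresh feed = solute A in product, i.e. 1701×0.137 = (1−0.155)·N·0.446.
N = 233.04/(0.446×0.845) = 618.35 kg/min.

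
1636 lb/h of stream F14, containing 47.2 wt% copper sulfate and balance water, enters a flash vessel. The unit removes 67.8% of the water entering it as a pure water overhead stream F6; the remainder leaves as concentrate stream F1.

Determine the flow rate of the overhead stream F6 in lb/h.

water entering = 1636×0.528 = 863.81 lb/h; overhead removed = 0.678×863.81 = 585.66 lb/h.

585.7 lb/h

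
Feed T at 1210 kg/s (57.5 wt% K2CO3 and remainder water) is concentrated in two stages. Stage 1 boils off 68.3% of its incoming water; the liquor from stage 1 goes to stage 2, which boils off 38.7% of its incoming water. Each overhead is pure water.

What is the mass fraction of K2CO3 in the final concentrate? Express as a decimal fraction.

0.8744

water in feed = 1210×0.425 = 514.25 kg/s.
After stage 1: water left = (1−0.683)×514.25 = 163.02; stream total = 858.77 kg/s.
After stage 2: water left = (1−0.387)×163.02 = 99.93; final concentrate = 795.68 kg/s.
K2CO3 fraction = 695.75/795.68 = 0.8744.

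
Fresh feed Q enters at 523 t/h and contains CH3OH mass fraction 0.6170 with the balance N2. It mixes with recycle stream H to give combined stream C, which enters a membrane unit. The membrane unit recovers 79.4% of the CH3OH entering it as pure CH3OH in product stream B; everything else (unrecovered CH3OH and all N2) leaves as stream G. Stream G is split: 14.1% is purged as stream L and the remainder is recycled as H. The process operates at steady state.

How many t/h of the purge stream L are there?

211.7 t/h

N2 enters only via Q and leaves only via the purge: 523×0.383 = 0.141×(N2 in G), and the membrane unit passes all N2, so N2 in C = N2 in G = 1420.6 t/h.
CH3OH in C: m_A = 523×0.617 + (1−0.141)·(1−0.794)·m_A, so m_A = 322.69/0.8230 = 392.07 t/h.
G = (1−0.794)×392.07 + 1420.6 = 1501.4 t/h.
Purge L = 0.141×1501.4 = 211.7 t/h.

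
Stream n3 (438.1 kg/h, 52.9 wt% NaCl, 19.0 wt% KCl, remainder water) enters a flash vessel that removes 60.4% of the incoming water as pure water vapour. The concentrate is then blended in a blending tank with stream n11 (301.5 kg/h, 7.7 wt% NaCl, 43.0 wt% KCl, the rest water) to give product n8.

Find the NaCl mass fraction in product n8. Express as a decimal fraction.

Vapour removed = 0.604×0.281×438.1 = 74.356 kg/h; concentrate = 363.74 kg/h.
NaCl reaching the mixer = 231.75 (from concentrate) + 301.5×0.077 = 254.97 kg/h.
Product flow = 363.74 + 301.5 = 665.24 kg/h; NaCl fraction = 0.383.

0.383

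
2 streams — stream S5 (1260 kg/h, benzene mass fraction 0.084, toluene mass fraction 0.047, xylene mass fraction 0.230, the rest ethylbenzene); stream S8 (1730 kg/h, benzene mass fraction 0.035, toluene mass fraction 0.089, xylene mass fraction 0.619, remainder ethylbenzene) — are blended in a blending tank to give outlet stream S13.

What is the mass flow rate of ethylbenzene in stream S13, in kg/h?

ethylbenzene out = ethylbenzene in = 1260×0.639 + 1730×0.257 = 1249.8 kg/h.

1250 kg/h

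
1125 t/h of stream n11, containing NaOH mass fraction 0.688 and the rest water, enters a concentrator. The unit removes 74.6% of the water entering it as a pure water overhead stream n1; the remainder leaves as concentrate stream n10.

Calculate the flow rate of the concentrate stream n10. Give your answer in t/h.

863.2 t/h

water entering = 1125×0.312 = 351 t/h; overhead removed = 0.746×351 = 261.85 t/h.
Concentrate = 1125 − 261.85 = 863.15 t/h.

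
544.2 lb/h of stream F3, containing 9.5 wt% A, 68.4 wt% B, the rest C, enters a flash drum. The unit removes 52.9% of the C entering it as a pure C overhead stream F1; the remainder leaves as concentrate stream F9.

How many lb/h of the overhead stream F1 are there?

C entering = 544.2×0.221 = 120.27 lb/h; overhead removed = 0.529×120.27 = 63.622 lb/h.

63.62 lb/h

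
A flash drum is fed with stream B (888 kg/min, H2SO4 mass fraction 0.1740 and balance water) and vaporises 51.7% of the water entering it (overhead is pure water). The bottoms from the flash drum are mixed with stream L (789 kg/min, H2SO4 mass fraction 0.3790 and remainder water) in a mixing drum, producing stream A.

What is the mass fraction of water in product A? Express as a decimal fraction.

0.6505

Vapour removed = 0.517×0.826×888 = 379.21 kg/min; concentrate = 508.79 kg/min.
water reaching the mixer = 354.27 (from concentrate) + 789×0.621 = 844.24 kg/min.
Product flow = 508.79 + 789 = 1297.8 kg/min; water fraction = 0.6505.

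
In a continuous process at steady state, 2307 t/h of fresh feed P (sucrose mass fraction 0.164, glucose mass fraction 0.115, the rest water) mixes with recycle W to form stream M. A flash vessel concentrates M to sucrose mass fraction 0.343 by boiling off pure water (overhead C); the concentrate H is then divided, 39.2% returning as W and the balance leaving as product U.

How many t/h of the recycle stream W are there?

Overall sucrose balance (none leaves overhead): sucrose in fresh feed = sucrose in product, i.e. 2307×0.164 = (1−0.392)·H·0.343.
H = 378.35/(0.343×0.608) = 1814.2 t/h.
Recycle W = 0.392×1814.2 = 711.18 t/h.

711.2 t/h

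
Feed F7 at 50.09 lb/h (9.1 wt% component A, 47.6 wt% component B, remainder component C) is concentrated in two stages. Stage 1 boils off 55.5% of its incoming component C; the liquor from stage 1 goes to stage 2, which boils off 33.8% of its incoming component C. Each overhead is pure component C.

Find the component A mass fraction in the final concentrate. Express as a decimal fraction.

component C in feed = 50.09×0.433 = 21.689 lb/h.
After stage 1: component C left = (1−0.555)×21.689 = 9.6516; stream total = 38.053 lb/h.
After stage 2: component C left = (1−0.338)×9.6516 = 6.3894; final concentrate = 34.79 lb/h.
component A fraction = 4.5582/34.79 = 0.1310.

0.1310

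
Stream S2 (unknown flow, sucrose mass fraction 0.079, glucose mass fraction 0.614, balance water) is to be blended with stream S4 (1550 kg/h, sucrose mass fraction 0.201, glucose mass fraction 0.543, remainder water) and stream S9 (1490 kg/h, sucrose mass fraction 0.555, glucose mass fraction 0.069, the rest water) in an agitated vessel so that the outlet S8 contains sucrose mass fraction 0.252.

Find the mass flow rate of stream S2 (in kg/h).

Let S2 be the unknown flow. Total out = 3040 + S2.
sucrose balance: 1138.5 + 0.079·S2 = 0.252·(3040 + S2)
(0.079 − 0.252)·S2 = 0.252×3040 − 1138.5 = -372.42
S2 = -372.42 / -0.173 = 2152.7 kg/h

2153 kg/h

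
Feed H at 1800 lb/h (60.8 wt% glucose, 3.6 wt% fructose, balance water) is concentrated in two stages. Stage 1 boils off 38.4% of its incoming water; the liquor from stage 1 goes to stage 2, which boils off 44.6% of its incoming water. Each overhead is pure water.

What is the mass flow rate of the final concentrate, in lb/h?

water in feed = 1800×0.356 = 640.8 lb/h.
After stage 1: water left = (1−0.384)×640.8 = 394.73; stream total = 1553.9 lb/h.
After stage 2: water left = (1−0.446)×394.73 = 218.68; final concentrate = 1377.9 lb/h.

1378 lb/h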